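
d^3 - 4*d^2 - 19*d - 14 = (d - 7)*(d + 1)*(d + 2)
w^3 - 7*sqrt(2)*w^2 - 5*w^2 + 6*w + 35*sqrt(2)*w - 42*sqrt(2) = (w - 3)*(w - 2)*(w - 7*sqrt(2))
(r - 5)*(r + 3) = r^2 - 2*r - 15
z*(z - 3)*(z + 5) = z^3 + 2*z^2 - 15*z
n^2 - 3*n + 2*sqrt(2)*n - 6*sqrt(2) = (n - 3)*(n + 2*sqrt(2))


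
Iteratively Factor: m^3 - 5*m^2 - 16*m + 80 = (m - 5)*(m^2 - 16) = (m - 5)*(m - 4)*(m + 4)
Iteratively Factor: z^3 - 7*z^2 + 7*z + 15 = (z - 3)*(z^2 - 4*z - 5) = (z - 5)*(z - 3)*(z + 1)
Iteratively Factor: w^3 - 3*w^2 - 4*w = (w + 1)*(w^2 - 4*w) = (w - 4)*(w + 1)*(w)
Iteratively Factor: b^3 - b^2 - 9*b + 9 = (b - 3)*(b^2 + 2*b - 3) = (b - 3)*(b - 1)*(b + 3)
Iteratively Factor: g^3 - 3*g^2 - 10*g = (g - 5)*(g^2 + 2*g) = (g - 5)*(g + 2)*(g)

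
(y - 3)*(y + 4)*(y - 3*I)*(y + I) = y^4 + y^3 - 2*I*y^3 - 9*y^2 - 2*I*y^2 + 3*y + 24*I*y - 36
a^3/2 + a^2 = a^2*(a/2 + 1)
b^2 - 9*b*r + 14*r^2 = (b - 7*r)*(b - 2*r)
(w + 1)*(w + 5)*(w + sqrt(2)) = w^3 + sqrt(2)*w^2 + 6*w^2 + 5*w + 6*sqrt(2)*w + 5*sqrt(2)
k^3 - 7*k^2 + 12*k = k*(k - 4)*(k - 3)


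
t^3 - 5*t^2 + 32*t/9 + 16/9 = (t - 4)*(t - 4/3)*(t + 1/3)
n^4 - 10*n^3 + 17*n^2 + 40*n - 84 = (n - 7)*(n - 3)*(n - 2)*(n + 2)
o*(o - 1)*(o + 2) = o^3 + o^2 - 2*o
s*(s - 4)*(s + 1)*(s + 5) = s^4 + 2*s^3 - 19*s^2 - 20*s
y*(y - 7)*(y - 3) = y^3 - 10*y^2 + 21*y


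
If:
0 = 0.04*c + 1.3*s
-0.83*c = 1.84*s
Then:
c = 0.00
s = 0.00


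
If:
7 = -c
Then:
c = -7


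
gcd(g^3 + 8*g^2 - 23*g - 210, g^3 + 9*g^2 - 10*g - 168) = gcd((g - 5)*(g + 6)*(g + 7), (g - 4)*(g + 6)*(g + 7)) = g^2 + 13*g + 42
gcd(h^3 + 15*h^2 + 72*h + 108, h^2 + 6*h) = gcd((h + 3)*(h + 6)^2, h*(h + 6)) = h + 6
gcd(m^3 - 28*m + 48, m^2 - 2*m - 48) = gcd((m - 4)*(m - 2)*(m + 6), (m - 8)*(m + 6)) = m + 6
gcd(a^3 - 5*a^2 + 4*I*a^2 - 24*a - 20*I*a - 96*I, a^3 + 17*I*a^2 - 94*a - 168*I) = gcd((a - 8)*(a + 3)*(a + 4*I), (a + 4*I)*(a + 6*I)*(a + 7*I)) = a + 4*I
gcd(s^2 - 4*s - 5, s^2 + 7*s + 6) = s + 1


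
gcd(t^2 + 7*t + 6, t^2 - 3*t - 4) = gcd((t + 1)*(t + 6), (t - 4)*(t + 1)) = t + 1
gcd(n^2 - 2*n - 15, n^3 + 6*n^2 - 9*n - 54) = n + 3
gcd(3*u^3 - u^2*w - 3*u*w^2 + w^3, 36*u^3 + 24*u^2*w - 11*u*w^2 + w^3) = u + w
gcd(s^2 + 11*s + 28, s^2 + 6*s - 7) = s + 7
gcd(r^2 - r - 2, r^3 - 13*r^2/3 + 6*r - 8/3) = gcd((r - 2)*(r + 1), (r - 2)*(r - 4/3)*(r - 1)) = r - 2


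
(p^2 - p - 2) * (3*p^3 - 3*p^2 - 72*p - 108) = 3*p^5 - 6*p^4 - 75*p^3 - 30*p^2 + 252*p + 216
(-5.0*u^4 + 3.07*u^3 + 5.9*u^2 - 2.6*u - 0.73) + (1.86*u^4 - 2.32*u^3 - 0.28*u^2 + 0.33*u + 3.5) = -3.14*u^4 + 0.75*u^3 + 5.62*u^2 - 2.27*u + 2.77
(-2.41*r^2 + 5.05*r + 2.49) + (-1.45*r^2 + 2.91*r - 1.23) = -3.86*r^2 + 7.96*r + 1.26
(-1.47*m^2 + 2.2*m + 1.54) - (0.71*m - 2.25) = -1.47*m^2 + 1.49*m + 3.79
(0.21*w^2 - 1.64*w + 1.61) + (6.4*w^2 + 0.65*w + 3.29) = 6.61*w^2 - 0.99*w + 4.9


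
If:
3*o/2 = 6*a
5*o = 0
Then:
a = 0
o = 0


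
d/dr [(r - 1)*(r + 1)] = 2*r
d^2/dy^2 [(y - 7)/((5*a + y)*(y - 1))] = 2*((5*a + y)^2*(y - 7) - (5*a + y)^2*(y - 1) + (5*a + y)*(y - 7)*(y - 1) - (5*a + y)*(y - 1)^2 + (y - 7)*(y - 1)^2)/((5*a + y)^3*(y - 1)^3)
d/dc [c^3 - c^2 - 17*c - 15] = 3*c^2 - 2*c - 17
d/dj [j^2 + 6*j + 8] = 2*j + 6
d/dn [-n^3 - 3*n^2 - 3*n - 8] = -3*n^2 - 6*n - 3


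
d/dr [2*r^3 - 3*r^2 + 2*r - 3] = 6*r^2 - 6*r + 2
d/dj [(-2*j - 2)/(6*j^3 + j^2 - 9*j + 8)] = 2*(-6*j^3 - j^2 + 9*j + (j + 1)*(18*j^2 + 2*j - 9) - 8)/(6*j^3 + j^2 - 9*j + 8)^2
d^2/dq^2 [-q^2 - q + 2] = -2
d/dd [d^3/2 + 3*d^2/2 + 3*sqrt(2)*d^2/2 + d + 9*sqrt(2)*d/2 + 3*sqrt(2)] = 3*d^2/2 + 3*d + 3*sqrt(2)*d + 1 + 9*sqrt(2)/2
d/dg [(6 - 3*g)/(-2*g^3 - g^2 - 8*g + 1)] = 3*(2*g^3 + g^2 + 8*g - 2*(g - 2)*(3*g^2 + g + 4) - 1)/(2*g^3 + g^2 + 8*g - 1)^2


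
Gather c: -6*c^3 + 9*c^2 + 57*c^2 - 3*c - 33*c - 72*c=-6*c^3 + 66*c^2 - 108*c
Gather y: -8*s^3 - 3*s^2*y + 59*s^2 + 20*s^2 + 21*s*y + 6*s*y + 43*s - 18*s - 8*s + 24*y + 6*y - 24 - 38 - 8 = -8*s^3 + 79*s^2 + 17*s + y*(-3*s^2 + 27*s + 30) - 70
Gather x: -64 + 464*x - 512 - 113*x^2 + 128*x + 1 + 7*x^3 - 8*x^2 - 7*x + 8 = 7*x^3 - 121*x^2 + 585*x - 567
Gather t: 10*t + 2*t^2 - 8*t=2*t^2 + 2*t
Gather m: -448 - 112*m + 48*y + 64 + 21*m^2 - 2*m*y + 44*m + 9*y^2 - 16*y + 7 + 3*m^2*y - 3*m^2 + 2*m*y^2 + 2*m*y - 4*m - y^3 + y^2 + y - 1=m^2*(3*y + 18) + m*(2*y^2 - 72) - y^3 + 10*y^2 + 33*y - 378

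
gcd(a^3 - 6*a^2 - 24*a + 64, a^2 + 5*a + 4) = a + 4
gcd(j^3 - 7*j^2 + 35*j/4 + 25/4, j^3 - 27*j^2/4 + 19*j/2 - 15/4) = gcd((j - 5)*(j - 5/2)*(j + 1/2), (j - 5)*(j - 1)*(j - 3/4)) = j - 5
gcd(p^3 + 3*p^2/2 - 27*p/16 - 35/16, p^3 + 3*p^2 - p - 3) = p + 1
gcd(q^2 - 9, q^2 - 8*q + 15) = q - 3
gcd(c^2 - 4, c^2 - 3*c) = 1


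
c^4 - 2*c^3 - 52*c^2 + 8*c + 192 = (c - 8)*(c - 2)*(c + 2)*(c + 6)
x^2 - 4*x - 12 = (x - 6)*(x + 2)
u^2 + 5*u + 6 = (u + 2)*(u + 3)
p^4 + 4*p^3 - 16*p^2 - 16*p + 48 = (p - 2)^2*(p + 2)*(p + 6)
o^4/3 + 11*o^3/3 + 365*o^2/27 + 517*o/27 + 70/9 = (o/3 + 1)*(o + 2/3)*(o + 7/3)*(o + 5)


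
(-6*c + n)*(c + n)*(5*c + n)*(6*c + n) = -180*c^4 - 216*c^3*n - 31*c^2*n^2 + 6*c*n^3 + n^4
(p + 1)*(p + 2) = p^2 + 3*p + 2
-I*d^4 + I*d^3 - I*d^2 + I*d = d*(d - I)*(d + I)*(-I*d + I)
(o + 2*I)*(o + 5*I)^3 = o^4 + 17*I*o^3 - 105*o^2 - 275*I*o + 250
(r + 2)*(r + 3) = r^2 + 5*r + 6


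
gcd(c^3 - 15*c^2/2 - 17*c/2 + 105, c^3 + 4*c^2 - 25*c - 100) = c - 5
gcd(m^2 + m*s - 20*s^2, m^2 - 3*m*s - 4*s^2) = -m + 4*s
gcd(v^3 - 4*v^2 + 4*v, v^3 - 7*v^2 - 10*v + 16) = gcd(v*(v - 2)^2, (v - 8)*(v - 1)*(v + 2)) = 1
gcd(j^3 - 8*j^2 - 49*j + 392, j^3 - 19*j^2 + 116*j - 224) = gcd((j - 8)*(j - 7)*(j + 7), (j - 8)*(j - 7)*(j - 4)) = j^2 - 15*j + 56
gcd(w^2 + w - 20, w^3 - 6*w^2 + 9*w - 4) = w - 4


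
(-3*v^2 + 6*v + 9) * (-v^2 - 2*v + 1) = 3*v^4 - 24*v^2 - 12*v + 9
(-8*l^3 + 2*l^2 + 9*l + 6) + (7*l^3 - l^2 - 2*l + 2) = -l^3 + l^2 + 7*l + 8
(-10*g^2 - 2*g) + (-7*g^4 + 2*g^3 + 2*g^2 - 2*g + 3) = -7*g^4 + 2*g^3 - 8*g^2 - 4*g + 3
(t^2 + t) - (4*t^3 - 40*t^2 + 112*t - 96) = -4*t^3 + 41*t^2 - 111*t + 96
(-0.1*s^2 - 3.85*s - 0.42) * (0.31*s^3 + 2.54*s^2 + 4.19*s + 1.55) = -0.031*s^5 - 1.4475*s^4 - 10.3282*s^3 - 17.3533*s^2 - 7.7273*s - 0.651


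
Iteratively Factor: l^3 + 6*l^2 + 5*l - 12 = (l + 3)*(l^2 + 3*l - 4) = (l + 3)*(l + 4)*(l - 1)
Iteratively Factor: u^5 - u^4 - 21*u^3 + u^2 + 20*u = (u)*(u^4 - u^3 - 21*u^2 + u + 20) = u*(u - 5)*(u^3 + 4*u^2 - u - 4) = u*(u - 5)*(u + 4)*(u^2 - 1) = u*(u - 5)*(u + 1)*(u + 4)*(u - 1)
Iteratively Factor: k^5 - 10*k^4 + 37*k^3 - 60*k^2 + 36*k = (k - 2)*(k^4 - 8*k^3 + 21*k^2 - 18*k) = (k - 3)*(k - 2)*(k^3 - 5*k^2 + 6*k) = k*(k - 3)*(k - 2)*(k^2 - 5*k + 6) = k*(k - 3)^2*(k - 2)*(k - 2)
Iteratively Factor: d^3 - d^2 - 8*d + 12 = (d - 2)*(d^2 + d - 6) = (d - 2)*(d + 3)*(d - 2)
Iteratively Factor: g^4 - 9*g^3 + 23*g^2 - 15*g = (g)*(g^3 - 9*g^2 + 23*g - 15) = g*(g - 3)*(g^2 - 6*g + 5) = g*(g - 3)*(g - 1)*(g - 5)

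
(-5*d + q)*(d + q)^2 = -5*d^3 - 9*d^2*q - 3*d*q^2 + q^3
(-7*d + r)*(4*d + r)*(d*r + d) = -28*d^3*r - 28*d^3 - 3*d^2*r^2 - 3*d^2*r + d*r^3 + d*r^2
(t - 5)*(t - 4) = t^2 - 9*t + 20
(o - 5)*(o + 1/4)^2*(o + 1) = o^4 - 7*o^3/2 - 111*o^2/16 - 11*o/4 - 5/16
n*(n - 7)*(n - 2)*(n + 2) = n^4 - 7*n^3 - 4*n^2 + 28*n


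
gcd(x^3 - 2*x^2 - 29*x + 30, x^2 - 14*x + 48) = x - 6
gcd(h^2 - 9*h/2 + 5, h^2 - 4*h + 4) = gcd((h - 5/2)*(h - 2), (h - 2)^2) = h - 2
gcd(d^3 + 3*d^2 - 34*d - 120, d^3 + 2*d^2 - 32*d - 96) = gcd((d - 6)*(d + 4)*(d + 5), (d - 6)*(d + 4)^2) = d^2 - 2*d - 24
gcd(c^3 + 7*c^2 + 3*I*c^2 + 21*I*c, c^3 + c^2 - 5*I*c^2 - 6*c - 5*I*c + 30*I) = 1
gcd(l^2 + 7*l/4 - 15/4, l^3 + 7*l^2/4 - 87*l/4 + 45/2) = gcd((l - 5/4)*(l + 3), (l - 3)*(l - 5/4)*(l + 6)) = l - 5/4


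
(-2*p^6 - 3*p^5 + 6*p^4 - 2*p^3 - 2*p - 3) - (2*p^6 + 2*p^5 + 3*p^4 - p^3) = -4*p^6 - 5*p^5 + 3*p^4 - p^3 - 2*p - 3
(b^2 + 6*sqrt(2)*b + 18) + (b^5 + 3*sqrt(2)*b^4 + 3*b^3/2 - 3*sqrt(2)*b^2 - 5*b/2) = b^5 + 3*sqrt(2)*b^4 + 3*b^3/2 - 3*sqrt(2)*b^2 + b^2 - 5*b/2 + 6*sqrt(2)*b + 18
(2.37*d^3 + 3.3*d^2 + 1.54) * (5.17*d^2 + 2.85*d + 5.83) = 12.2529*d^5 + 23.8155*d^4 + 23.2221*d^3 + 27.2008*d^2 + 4.389*d + 8.9782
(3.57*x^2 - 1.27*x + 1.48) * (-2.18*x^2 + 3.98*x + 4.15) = -7.7826*x^4 + 16.9772*x^3 + 6.5345*x^2 + 0.619899999999999*x + 6.142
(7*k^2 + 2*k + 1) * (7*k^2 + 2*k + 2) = 49*k^4 + 28*k^3 + 25*k^2 + 6*k + 2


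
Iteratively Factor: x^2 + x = (x)*(x + 1)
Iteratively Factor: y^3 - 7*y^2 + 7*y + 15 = (y + 1)*(y^2 - 8*y + 15) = (y - 3)*(y + 1)*(y - 5)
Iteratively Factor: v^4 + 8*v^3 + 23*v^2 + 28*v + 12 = (v + 1)*(v^3 + 7*v^2 + 16*v + 12) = (v + 1)*(v + 3)*(v^2 + 4*v + 4) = (v + 1)*(v + 2)*(v + 3)*(v + 2)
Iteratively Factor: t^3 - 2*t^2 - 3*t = (t)*(t^2 - 2*t - 3) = t*(t - 3)*(t + 1)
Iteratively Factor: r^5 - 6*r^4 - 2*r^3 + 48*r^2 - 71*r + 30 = (r + 3)*(r^4 - 9*r^3 + 25*r^2 - 27*r + 10) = (r - 5)*(r + 3)*(r^3 - 4*r^2 + 5*r - 2) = (r - 5)*(r - 1)*(r + 3)*(r^2 - 3*r + 2) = (r - 5)*(r - 1)^2*(r + 3)*(r - 2)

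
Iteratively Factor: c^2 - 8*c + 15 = (c - 3)*(c - 5)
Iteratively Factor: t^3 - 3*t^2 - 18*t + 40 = (t - 5)*(t^2 + 2*t - 8) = (t - 5)*(t - 2)*(t + 4)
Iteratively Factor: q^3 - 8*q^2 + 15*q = (q)*(q^2 - 8*q + 15) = q*(q - 3)*(q - 5)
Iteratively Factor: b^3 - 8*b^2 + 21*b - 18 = (b - 3)*(b^2 - 5*b + 6) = (b - 3)^2*(b - 2)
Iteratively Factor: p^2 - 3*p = (p - 3)*(p)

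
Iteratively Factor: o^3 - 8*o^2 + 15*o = (o - 3)*(o^2 - 5*o) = (o - 5)*(o - 3)*(o)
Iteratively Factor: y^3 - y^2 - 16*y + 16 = (y - 1)*(y^2 - 16) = (y - 4)*(y - 1)*(y + 4)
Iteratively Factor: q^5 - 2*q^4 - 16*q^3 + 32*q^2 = (q + 4)*(q^4 - 6*q^3 + 8*q^2) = q*(q + 4)*(q^3 - 6*q^2 + 8*q) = q*(q - 2)*(q + 4)*(q^2 - 4*q) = q*(q - 4)*(q - 2)*(q + 4)*(q)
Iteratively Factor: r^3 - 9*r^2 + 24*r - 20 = (r - 2)*(r^2 - 7*r + 10) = (r - 2)^2*(r - 5)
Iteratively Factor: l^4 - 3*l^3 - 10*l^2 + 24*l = (l - 2)*(l^3 - l^2 - 12*l) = (l - 2)*(l + 3)*(l^2 - 4*l) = (l - 4)*(l - 2)*(l + 3)*(l)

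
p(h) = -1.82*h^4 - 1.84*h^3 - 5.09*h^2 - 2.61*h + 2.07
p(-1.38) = -5.79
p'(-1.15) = 12.87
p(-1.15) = -2.04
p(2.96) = -237.68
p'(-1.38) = 20.06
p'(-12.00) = 11904.51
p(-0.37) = 2.40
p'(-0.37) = 0.77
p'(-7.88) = 3296.98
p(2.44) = -125.84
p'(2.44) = -166.07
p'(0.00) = -2.61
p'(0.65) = -13.56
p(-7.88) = -6410.50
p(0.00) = 2.07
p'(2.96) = -269.91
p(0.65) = -2.61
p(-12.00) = -35259.57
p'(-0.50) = 2.01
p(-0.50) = 2.22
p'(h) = -7.28*h^3 - 5.52*h^2 - 10.18*h - 2.61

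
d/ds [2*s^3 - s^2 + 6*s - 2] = 6*s^2 - 2*s + 6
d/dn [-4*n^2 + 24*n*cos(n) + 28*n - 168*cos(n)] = -24*n*sin(n) - 8*n + 168*sin(n) + 24*cos(n) + 28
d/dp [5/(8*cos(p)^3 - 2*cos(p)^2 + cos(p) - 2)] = 5*(24*cos(p)^2 - 4*cos(p) + 1)*sin(p)/(8*cos(p)^3 - 2*cos(p)^2 + cos(p) - 2)^2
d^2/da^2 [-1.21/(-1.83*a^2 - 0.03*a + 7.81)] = (-8.104338*a^2 - 0.132858*a + 1.21*(3.66*a + 0.03)*(7.32*a + 0.06) + 34.587366)/(1.83*a^2 + 0.03*a - 7.81)^3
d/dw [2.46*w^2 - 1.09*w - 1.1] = 4.92*w - 1.09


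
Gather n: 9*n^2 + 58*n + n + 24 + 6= 9*n^2 + 59*n + 30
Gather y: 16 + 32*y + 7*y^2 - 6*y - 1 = 7*y^2 + 26*y + 15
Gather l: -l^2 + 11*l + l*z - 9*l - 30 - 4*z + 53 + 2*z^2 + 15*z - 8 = -l^2 + l*(z + 2) + 2*z^2 + 11*z + 15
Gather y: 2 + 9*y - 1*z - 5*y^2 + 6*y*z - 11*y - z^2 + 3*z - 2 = -5*y^2 + y*(6*z - 2) - z^2 + 2*z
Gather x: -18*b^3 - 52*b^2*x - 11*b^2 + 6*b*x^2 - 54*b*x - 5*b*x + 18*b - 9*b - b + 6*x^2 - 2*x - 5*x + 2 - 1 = -18*b^3 - 11*b^2 + 8*b + x^2*(6*b + 6) + x*(-52*b^2 - 59*b - 7) + 1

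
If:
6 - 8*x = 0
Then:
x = 3/4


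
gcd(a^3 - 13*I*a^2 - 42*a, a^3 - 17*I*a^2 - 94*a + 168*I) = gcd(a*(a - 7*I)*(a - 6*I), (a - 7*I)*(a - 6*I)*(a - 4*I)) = a^2 - 13*I*a - 42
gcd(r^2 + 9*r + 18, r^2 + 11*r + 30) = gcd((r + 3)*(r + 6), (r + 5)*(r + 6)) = r + 6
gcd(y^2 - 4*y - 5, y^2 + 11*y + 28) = 1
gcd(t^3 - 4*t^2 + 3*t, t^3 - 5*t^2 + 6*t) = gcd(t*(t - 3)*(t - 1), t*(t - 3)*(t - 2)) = t^2 - 3*t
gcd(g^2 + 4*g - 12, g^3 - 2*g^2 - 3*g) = 1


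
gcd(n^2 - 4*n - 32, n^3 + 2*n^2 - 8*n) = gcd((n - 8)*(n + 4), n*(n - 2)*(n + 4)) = n + 4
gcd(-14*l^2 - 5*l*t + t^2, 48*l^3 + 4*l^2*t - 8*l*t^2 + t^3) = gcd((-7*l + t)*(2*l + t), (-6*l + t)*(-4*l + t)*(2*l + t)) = 2*l + t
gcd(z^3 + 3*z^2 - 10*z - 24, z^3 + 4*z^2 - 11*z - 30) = z^2 - z - 6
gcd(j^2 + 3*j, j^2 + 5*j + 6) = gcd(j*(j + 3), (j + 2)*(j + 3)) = j + 3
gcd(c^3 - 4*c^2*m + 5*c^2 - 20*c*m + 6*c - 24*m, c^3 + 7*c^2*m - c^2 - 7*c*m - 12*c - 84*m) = c + 3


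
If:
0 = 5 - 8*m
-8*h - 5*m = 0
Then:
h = -25/64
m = 5/8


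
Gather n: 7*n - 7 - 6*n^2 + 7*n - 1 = -6*n^2 + 14*n - 8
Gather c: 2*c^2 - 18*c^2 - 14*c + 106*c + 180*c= -16*c^2 + 272*c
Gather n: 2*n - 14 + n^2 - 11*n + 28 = n^2 - 9*n + 14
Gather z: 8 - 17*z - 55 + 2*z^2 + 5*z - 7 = 2*z^2 - 12*z - 54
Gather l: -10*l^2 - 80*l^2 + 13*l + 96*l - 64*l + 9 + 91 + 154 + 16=-90*l^2 + 45*l + 270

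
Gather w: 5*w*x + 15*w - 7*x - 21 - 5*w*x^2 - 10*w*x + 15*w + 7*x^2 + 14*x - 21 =w*(-5*x^2 - 5*x + 30) + 7*x^2 + 7*x - 42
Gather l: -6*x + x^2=x^2 - 6*x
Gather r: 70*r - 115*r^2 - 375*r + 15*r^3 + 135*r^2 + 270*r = 15*r^3 + 20*r^2 - 35*r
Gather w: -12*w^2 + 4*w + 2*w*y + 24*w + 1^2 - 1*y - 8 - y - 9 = -12*w^2 + w*(2*y + 28) - 2*y - 16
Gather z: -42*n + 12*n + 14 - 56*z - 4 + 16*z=-30*n - 40*z + 10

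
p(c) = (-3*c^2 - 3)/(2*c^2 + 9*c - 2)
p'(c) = -6*c/(2*c^2 + 9*c - 2) + (-4*c - 9)*(-3*c^2 - 3)/(2*c^2 + 9*c - 2)^2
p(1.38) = -0.61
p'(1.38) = 0.04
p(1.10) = -0.64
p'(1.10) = 0.19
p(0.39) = -1.91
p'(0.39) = 9.80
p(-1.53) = 0.90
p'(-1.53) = -0.59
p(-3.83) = 6.59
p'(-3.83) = -9.06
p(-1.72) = 1.03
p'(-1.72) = -0.70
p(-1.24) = 0.75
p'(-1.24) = -0.44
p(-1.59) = 0.94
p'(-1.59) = -0.63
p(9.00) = -1.02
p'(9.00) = -0.03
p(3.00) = -0.70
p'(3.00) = -0.08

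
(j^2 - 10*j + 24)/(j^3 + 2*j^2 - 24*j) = (j - 6)/(j*(j + 6))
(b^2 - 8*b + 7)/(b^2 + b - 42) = (b^2 - 8*b + 7)/(b^2 + b - 42)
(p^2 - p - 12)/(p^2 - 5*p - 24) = (p - 4)/(p - 8)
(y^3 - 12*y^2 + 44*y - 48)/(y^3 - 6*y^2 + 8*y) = (y - 6)/y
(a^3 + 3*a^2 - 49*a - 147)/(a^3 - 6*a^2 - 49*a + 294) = (a + 3)/(a - 6)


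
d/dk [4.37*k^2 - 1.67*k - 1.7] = 8.74*k - 1.67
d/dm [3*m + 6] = 3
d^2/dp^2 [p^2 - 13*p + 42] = 2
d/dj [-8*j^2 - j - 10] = -16*j - 1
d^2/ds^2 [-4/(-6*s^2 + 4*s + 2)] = 4*(9*s^2 - 6*s - 4*(3*s - 1)^2 - 3)/(-3*s^2 + 2*s + 1)^3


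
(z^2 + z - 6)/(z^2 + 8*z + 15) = (z - 2)/(z + 5)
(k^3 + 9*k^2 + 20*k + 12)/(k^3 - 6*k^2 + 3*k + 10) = (k^2 + 8*k + 12)/(k^2 - 7*k + 10)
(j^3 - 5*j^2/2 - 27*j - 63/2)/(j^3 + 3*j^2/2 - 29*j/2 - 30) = (2*j^2 - 11*j - 21)/(2*j^2 - 3*j - 20)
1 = 1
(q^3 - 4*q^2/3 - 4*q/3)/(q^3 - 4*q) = (q + 2/3)/(q + 2)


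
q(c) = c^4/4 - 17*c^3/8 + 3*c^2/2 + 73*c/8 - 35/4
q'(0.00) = 9.12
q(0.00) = -8.75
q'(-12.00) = -2672.88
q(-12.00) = 8953.75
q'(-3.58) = -129.20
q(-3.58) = 116.37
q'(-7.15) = -703.76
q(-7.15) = 1432.81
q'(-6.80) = -620.49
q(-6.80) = 1201.26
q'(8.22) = 158.45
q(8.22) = 128.73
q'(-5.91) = -437.70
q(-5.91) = 733.36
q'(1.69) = 0.81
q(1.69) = 2.74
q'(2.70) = -9.57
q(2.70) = -1.72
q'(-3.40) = -114.07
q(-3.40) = 94.49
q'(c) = c^3 - 51*c^2/8 + 3*c + 73/8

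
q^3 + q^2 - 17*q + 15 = (q - 3)*(q - 1)*(q + 5)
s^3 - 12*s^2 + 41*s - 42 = (s - 7)*(s - 3)*(s - 2)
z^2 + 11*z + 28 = (z + 4)*(z + 7)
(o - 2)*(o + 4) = o^2 + 2*o - 8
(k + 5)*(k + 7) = k^2 + 12*k + 35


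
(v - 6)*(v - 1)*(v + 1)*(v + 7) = v^4 + v^3 - 43*v^2 - v + 42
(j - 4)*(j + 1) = j^2 - 3*j - 4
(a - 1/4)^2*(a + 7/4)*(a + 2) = a^4 + 13*a^3/4 + 27*a^2/16 - 97*a/64 + 7/32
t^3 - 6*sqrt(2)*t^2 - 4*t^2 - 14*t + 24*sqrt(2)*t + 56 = (t - 4)*(t - 7*sqrt(2))*(t + sqrt(2))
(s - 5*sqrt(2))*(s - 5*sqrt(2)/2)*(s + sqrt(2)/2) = s^3 - 7*sqrt(2)*s^2 + 35*s/2 + 25*sqrt(2)/2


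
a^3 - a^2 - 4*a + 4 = (a - 2)*(a - 1)*(a + 2)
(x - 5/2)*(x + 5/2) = x^2 - 25/4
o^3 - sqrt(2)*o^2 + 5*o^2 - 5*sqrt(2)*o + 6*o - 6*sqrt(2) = (o + 2)*(o + 3)*(o - sqrt(2))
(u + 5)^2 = u^2 + 10*u + 25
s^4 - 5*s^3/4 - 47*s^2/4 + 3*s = s*(s - 4)*(s - 1/4)*(s + 3)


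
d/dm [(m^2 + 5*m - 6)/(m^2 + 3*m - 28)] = 2*(-m^2 - 22*m - 61)/(m^4 + 6*m^3 - 47*m^2 - 168*m + 784)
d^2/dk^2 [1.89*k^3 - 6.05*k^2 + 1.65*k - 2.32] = 11.34*k - 12.1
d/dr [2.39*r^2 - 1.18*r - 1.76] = 4.78*r - 1.18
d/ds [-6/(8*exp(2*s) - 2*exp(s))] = 3*(8*exp(s) - 1)*exp(-s)/(4*exp(s) - 1)^2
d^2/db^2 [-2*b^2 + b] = -4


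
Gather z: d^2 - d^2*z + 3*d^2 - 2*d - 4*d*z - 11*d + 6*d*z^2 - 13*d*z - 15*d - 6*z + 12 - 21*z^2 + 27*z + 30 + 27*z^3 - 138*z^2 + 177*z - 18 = 4*d^2 - 28*d + 27*z^3 + z^2*(6*d - 159) + z*(-d^2 - 17*d + 198) + 24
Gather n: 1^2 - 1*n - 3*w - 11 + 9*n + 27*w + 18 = 8*n + 24*w + 8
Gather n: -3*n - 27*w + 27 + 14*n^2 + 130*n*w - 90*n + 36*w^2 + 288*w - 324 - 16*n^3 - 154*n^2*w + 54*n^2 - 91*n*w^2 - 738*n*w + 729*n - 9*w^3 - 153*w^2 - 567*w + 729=-16*n^3 + n^2*(68 - 154*w) + n*(-91*w^2 - 608*w + 636) - 9*w^3 - 117*w^2 - 306*w + 432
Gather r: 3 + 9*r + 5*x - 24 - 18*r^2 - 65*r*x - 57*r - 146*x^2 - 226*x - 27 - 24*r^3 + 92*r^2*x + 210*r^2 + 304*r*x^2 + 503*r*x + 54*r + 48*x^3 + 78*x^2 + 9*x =-24*r^3 + r^2*(92*x + 192) + r*(304*x^2 + 438*x + 6) + 48*x^3 - 68*x^2 - 212*x - 48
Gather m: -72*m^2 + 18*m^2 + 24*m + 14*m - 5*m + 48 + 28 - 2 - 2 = -54*m^2 + 33*m + 72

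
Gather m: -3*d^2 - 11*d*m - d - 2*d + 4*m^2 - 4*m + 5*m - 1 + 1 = -3*d^2 - 3*d + 4*m^2 + m*(1 - 11*d)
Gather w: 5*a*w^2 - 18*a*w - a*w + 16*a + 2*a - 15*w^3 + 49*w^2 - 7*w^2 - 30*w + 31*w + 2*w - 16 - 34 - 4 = 18*a - 15*w^3 + w^2*(5*a + 42) + w*(3 - 19*a) - 54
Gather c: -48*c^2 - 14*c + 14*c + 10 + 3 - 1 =12 - 48*c^2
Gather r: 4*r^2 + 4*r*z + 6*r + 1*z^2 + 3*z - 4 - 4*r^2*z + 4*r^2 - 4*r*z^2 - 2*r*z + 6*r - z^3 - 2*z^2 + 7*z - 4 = r^2*(8 - 4*z) + r*(-4*z^2 + 2*z + 12) - z^3 - z^2 + 10*z - 8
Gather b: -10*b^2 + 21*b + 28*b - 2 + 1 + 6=-10*b^2 + 49*b + 5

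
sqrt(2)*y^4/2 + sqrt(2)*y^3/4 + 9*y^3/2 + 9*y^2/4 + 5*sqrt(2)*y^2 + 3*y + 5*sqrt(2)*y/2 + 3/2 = (y + 1/2)*(y + sqrt(2))*(y + 3*sqrt(2))*(sqrt(2)*y/2 + 1/2)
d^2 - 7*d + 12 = (d - 4)*(d - 3)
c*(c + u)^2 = c^3 + 2*c^2*u + c*u^2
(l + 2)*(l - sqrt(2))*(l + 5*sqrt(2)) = l^3 + 2*l^2 + 4*sqrt(2)*l^2 - 10*l + 8*sqrt(2)*l - 20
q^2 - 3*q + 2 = (q - 2)*(q - 1)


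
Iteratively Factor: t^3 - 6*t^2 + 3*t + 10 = (t - 2)*(t^2 - 4*t - 5) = (t - 2)*(t + 1)*(t - 5)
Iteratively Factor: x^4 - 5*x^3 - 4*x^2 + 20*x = (x - 5)*(x^3 - 4*x) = x*(x - 5)*(x^2 - 4) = x*(x - 5)*(x + 2)*(x - 2)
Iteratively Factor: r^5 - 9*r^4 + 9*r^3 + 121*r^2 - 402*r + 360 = (r - 3)*(r^4 - 6*r^3 - 9*r^2 + 94*r - 120) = (r - 5)*(r - 3)*(r^3 - r^2 - 14*r + 24) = (r - 5)*(r - 3)*(r + 4)*(r^2 - 5*r + 6) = (r - 5)*(r - 3)*(r - 2)*(r + 4)*(r - 3)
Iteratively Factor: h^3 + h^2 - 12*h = (h)*(h^2 + h - 12) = h*(h - 3)*(h + 4)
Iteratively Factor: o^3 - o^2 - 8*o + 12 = (o - 2)*(o^2 + o - 6) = (o - 2)*(o + 3)*(o - 2)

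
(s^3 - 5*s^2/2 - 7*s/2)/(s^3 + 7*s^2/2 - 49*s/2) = (s + 1)/(s + 7)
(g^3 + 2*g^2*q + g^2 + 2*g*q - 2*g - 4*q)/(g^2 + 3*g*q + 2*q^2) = (g^2 + g - 2)/(g + q)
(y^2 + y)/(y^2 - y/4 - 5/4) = 4*y/(4*y - 5)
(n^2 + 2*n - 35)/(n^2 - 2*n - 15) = (n + 7)/(n + 3)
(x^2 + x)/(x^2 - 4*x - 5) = x/(x - 5)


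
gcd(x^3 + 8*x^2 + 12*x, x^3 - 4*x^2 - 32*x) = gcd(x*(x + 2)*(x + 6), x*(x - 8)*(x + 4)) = x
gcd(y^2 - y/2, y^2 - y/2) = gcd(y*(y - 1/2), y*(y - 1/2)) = y^2 - y/2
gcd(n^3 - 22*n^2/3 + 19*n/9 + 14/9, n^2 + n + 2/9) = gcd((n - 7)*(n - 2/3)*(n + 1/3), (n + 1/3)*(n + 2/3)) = n + 1/3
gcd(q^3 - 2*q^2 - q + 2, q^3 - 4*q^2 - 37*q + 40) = q - 1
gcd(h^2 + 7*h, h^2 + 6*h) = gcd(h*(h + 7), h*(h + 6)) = h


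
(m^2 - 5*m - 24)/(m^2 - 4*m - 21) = (m - 8)/(m - 7)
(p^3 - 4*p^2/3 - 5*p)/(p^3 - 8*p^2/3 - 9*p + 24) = p*(3*p + 5)/(3*p^2 + p - 24)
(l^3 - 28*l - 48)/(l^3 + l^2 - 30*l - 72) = (l + 2)/(l + 3)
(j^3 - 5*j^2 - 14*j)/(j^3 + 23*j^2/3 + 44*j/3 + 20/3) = 3*j*(j - 7)/(3*j^2 + 17*j + 10)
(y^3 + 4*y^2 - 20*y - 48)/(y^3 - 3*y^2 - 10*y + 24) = (y^2 + 8*y + 12)/(y^2 + y - 6)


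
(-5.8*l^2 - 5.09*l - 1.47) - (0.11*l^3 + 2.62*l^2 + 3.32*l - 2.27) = -0.11*l^3 - 8.42*l^2 - 8.41*l + 0.8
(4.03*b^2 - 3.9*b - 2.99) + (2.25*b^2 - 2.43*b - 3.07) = 6.28*b^2 - 6.33*b - 6.06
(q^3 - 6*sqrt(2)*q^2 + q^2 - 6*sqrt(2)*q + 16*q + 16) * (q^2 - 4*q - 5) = q^5 - 6*sqrt(2)*q^4 - 3*q^4 + 7*q^3 + 18*sqrt(2)*q^3 - 53*q^2 + 54*sqrt(2)*q^2 - 144*q + 30*sqrt(2)*q - 80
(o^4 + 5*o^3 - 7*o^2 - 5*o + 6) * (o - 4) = o^5 + o^4 - 27*o^3 + 23*o^2 + 26*o - 24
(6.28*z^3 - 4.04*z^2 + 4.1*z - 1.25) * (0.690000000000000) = 4.3332*z^3 - 2.7876*z^2 + 2.829*z - 0.8625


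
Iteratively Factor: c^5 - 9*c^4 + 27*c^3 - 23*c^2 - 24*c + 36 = (c - 3)*(c^4 - 6*c^3 + 9*c^2 + 4*c - 12) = (c - 3)^2*(c^3 - 3*c^2 + 4) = (c - 3)^2*(c - 2)*(c^2 - c - 2) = (c - 3)^2*(c - 2)*(c + 1)*(c - 2)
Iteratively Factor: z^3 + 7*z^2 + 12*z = (z + 4)*(z^2 + 3*z) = z*(z + 4)*(z + 3)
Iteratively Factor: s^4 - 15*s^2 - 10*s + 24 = (s - 4)*(s^3 + 4*s^2 + s - 6) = (s - 4)*(s + 3)*(s^2 + s - 2) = (s - 4)*(s - 1)*(s + 3)*(s + 2)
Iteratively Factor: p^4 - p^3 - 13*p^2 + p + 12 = (p + 1)*(p^3 - 2*p^2 - 11*p + 12) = (p - 4)*(p + 1)*(p^2 + 2*p - 3) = (p - 4)*(p - 1)*(p + 1)*(p + 3)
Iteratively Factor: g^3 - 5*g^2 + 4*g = (g)*(g^2 - 5*g + 4) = g*(g - 1)*(g - 4)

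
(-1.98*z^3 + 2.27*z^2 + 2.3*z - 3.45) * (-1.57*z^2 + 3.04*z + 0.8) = 3.1086*z^5 - 9.5831*z^4 + 1.7058*z^3 + 14.2245*z^2 - 8.648*z - 2.76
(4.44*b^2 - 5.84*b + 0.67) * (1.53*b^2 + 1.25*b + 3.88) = 6.7932*b^4 - 3.3852*b^3 + 10.9523*b^2 - 21.8217*b + 2.5996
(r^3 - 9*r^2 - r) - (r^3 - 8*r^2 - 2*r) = -r^2 + r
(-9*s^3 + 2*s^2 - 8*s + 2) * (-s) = 9*s^4 - 2*s^3 + 8*s^2 - 2*s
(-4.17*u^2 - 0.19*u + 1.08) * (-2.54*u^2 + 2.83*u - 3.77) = 10.5918*u^4 - 11.3185*u^3 + 12.44*u^2 + 3.7727*u - 4.0716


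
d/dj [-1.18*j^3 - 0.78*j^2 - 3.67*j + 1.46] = -3.54*j^2 - 1.56*j - 3.67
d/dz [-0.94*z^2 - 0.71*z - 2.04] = -1.88*z - 0.71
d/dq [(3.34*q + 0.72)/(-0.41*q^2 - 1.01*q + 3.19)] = (1.3694*q^2 + 0.5904*q + 11.3818)/(0.1681*q^4 + 0.8282*q^3 - 1.5957*q^2 - 6.4438*q + 10.1761)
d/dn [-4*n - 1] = -4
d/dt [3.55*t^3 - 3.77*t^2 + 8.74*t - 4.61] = 10.65*t^2 - 7.54*t + 8.74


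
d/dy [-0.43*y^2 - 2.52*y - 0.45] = -0.86*y - 2.52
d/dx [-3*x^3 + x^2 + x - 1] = -9*x^2 + 2*x + 1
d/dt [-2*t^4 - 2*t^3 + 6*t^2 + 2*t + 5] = -8*t^3 - 6*t^2 + 12*t + 2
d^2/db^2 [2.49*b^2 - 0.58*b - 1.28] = 4.98000000000000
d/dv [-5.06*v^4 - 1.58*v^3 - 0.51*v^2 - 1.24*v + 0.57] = -20.24*v^3 - 4.74*v^2 - 1.02*v - 1.24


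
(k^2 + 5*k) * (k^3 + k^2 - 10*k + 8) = k^5 + 6*k^4 - 5*k^3 - 42*k^2 + 40*k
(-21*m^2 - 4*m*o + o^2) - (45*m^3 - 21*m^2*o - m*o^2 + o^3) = -45*m^3 + 21*m^2*o - 21*m^2 + m*o^2 - 4*m*o - o^3 + o^2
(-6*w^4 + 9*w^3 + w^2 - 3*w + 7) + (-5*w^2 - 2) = -6*w^4 + 9*w^3 - 4*w^2 - 3*w + 5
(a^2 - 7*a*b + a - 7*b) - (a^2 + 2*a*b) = -9*a*b + a - 7*b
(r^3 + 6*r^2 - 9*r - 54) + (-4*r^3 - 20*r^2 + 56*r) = -3*r^3 - 14*r^2 + 47*r - 54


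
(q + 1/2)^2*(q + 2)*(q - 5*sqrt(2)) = q^4 - 5*sqrt(2)*q^3 + 3*q^3 - 15*sqrt(2)*q^2 + 9*q^2/4 - 45*sqrt(2)*q/4 + q/2 - 5*sqrt(2)/2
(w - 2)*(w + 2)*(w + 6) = w^3 + 6*w^2 - 4*w - 24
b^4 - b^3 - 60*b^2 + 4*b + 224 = (b - 8)*(b - 2)*(b + 2)*(b + 7)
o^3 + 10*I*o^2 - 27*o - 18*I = (o + I)*(o + 3*I)*(o + 6*I)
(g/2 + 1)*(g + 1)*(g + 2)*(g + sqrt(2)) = g^4/2 + sqrt(2)*g^3/2 + 5*g^3/2 + 5*sqrt(2)*g^2/2 + 4*g^2 + 2*g + 4*sqrt(2)*g + 2*sqrt(2)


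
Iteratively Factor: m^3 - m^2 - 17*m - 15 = (m - 5)*(m^2 + 4*m + 3) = (m - 5)*(m + 1)*(m + 3)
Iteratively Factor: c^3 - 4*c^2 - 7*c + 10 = (c + 2)*(c^2 - 6*c + 5) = (c - 5)*(c + 2)*(c - 1)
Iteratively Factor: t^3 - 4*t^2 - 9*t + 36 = (t + 3)*(t^2 - 7*t + 12) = (t - 4)*(t + 3)*(t - 3)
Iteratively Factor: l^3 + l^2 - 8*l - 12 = (l + 2)*(l^2 - l - 6) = (l + 2)^2*(l - 3)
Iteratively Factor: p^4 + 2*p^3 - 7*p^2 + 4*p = (p + 4)*(p^3 - 2*p^2 + p) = (p - 1)*(p + 4)*(p^2 - p) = (p - 1)^2*(p + 4)*(p)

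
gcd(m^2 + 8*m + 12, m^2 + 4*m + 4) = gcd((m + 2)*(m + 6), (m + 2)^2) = m + 2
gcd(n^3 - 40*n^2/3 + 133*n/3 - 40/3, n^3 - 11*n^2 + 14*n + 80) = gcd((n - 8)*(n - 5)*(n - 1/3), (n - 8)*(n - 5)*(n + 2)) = n^2 - 13*n + 40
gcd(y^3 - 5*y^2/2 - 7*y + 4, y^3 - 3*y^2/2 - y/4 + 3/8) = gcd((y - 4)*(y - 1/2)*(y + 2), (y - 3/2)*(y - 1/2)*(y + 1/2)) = y - 1/2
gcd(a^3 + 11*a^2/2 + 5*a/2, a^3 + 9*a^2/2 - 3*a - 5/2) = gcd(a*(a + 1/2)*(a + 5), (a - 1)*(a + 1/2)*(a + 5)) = a^2 + 11*a/2 + 5/2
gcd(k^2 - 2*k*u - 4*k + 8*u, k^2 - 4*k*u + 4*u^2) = -k + 2*u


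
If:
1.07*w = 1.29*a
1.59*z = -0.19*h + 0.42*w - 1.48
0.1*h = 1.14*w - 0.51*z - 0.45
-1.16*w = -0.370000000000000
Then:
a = 0.26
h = 8.84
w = 0.32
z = -1.90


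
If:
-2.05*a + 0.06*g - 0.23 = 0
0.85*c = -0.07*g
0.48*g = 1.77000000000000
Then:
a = -0.00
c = -0.30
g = 3.69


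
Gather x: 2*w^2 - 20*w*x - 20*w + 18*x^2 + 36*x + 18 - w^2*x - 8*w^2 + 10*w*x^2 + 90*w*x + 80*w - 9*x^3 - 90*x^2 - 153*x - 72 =-6*w^2 + 60*w - 9*x^3 + x^2*(10*w - 72) + x*(-w^2 + 70*w - 117) - 54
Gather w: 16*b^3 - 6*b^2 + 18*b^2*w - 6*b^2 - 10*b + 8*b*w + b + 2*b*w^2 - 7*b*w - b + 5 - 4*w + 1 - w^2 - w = 16*b^3 - 12*b^2 - 10*b + w^2*(2*b - 1) + w*(18*b^2 + b - 5) + 6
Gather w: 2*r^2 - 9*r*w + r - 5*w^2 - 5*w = 2*r^2 + r - 5*w^2 + w*(-9*r - 5)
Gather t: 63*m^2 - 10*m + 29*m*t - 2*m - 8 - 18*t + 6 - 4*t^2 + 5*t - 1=63*m^2 - 12*m - 4*t^2 + t*(29*m - 13) - 3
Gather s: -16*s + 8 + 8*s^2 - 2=8*s^2 - 16*s + 6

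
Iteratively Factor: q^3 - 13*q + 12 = (q - 1)*(q^2 + q - 12) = (q - 3)*(q - 1)*(q + 4)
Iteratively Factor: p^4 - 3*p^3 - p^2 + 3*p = (p)*(p^3 - 3*p^2 - p + 3) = p*(p - 3)*(p^2 - 1) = p*(p - 3)*(p + 1)*(p - 1)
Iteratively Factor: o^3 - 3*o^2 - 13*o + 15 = (o - 5)*(o^2 + 2*o - 3) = (o - 5)*(o - 1)*(o + 3)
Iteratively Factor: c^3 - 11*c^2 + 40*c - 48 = (c - 4)*(c^2 - 7*c + 12) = (c - 4)^2*(c - 3)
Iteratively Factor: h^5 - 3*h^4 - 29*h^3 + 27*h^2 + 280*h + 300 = (h + 2)*(h^4 - 5*h^3 - 19*h^2 + 65*h + 150) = (h - 5)*(h + 2)*(h^3 - 19*h - 30) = (h - 5)*(h + 2)^2*(h^2 - 2*h - 15) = (h - 5)*(h + 2)^2*(h + 3)*(h - 5)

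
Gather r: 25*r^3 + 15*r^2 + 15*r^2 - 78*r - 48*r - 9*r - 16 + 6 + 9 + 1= 25*r^3 + 30*r^2 - 135*r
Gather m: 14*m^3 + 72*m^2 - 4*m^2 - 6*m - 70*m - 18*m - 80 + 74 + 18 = 14*m^3 + 68*m^2 - 94*m + 12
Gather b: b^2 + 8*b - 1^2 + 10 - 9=b^2 + 8*b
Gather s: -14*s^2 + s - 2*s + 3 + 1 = -14*s^2 - s + 4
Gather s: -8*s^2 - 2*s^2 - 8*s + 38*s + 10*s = -10*s^2 + 40*s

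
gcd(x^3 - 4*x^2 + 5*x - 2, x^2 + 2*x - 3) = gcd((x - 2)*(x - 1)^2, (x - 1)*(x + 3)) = x - 1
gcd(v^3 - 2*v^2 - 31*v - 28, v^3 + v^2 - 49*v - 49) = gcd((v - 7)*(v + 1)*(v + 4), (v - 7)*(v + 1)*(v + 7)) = v^2 - 6*v - 7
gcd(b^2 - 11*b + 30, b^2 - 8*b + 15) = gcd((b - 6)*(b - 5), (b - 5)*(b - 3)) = b - 5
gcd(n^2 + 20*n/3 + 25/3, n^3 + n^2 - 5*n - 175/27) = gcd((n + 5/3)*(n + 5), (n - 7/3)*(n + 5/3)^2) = n + 5/3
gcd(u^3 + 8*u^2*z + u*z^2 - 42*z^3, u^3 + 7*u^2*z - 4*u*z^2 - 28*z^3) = -u^2 - 5*u*z + 14*z^2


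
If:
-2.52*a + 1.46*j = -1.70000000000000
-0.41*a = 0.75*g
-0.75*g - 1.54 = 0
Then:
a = 3.76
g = -2.05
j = 5.32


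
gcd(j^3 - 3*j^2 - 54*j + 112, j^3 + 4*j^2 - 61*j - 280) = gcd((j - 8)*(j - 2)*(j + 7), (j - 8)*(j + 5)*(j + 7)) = j^2 - j - 56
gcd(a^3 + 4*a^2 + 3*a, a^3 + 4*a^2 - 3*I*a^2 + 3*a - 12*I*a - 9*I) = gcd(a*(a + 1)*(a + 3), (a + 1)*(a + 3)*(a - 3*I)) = a^2 + 4*a + 3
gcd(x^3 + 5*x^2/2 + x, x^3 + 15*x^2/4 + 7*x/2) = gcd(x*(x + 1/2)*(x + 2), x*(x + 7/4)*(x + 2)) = x^2 + 2*x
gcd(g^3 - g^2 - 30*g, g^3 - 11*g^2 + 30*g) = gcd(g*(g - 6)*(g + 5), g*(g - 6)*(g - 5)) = g^2 - 6*g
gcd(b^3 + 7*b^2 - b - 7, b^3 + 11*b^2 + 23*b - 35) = b^2 + 6*b - 7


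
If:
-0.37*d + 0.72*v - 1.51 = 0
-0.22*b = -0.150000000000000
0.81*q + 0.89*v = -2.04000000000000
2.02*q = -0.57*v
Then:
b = 0.68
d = -10.08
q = 0.87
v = -3.08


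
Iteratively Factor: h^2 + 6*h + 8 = (h + 2)*(h + 4)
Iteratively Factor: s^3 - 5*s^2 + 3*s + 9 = (s - 3)*(s^2 - 2*s - 3) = (s - 3)*(s + 1)*(s - 3)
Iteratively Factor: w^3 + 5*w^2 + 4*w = (w)*(w^2 + 5*w + 4) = w*(w + 4)*(w + 1)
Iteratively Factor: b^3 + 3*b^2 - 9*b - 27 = (b + 3)*(b^2 - 9) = (b - 3)*(b + 3)*(b + 3)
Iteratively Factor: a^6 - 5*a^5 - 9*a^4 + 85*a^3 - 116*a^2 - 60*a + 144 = (a - 2)*(a^5 - 3*a^4 - 15*a^3 + 55*a^2 - 6*a - 72) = (a - 2)*(a + 4)*(a^4 - 7*a^3 + 13*a^2 + 3*a - 18) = (a - 3)*(a - 2)*(a + 4)*(a^3 - 4*a^2 + a + 6) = (a - 3)*(a - 2)^2*(a + 4)*(a^2 - 2*a - 3) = (a - 3)*(a - 2)^2*(a + 1)*(a + 4)*(a - 3)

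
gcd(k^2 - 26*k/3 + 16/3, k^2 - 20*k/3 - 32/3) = k - 8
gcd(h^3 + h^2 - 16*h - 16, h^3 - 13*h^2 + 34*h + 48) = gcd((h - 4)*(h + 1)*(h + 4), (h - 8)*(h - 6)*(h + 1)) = h + 1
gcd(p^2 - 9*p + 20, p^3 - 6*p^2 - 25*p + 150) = p - 5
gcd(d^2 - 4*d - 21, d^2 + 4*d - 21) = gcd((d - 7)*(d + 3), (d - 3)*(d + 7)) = 1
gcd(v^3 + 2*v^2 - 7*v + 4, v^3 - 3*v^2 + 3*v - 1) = v^2 - 2*v + 1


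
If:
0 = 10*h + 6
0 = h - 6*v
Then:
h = -3/5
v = -1/10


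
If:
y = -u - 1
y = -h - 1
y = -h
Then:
No Solution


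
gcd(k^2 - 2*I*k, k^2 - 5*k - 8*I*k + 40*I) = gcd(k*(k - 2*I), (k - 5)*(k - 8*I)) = 1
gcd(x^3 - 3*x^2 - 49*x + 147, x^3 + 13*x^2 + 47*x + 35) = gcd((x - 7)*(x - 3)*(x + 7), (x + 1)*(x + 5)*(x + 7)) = x + 7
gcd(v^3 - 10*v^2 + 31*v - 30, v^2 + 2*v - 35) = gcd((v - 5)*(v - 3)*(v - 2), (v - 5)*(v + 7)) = v - 5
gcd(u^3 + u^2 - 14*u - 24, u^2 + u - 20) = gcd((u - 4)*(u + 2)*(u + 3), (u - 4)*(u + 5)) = u - 4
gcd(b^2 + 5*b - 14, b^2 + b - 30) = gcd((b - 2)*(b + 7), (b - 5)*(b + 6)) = 1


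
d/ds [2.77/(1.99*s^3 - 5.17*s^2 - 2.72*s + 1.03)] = (-16.5369*s^2 + 28.6418*s + 7.5344)/(1.99*s^3 - 5.17*s^2 - 2.72*s + 1.03)^2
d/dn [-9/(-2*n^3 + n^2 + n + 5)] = 9*(-6*n^2 + 2*n + 1)/(-2*n^3 + n^2 + n + 5)^2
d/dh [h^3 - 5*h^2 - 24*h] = 3*h^2 - 10*h - 24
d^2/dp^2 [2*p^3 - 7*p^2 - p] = 12*p - 14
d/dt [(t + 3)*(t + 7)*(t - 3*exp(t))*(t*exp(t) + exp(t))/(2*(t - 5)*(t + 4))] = (t^6 - 6*t^5*exp(t) + 12*t^5 - 63*t^4*exp(t) + 8*t^4 + 6*t^3*exp(t) - 332*t^3 + 1686*t^2*exp(t) - 1353*t^2 + 5292*t*exp(t) - 1660*t + 4317*exp(t) - 420)*exp(t)/(2*(t^4 - 2*t^3 - 39*t^2 + 40*t + 400))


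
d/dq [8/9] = 0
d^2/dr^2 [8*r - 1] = 0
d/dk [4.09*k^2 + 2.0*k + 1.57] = 8.18*k + 2.0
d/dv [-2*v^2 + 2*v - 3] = 2 - 4*v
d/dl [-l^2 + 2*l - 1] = 2 - 2*l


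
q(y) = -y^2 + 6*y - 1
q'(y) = 6 - 2*y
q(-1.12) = -8.97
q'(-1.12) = 8.24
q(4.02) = 6.96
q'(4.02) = -2.04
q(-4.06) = -41.84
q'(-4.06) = 14.12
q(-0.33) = -3.09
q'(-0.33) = 6.66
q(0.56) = 2.05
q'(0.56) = 4.88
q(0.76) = 2.98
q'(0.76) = 4.48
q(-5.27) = -60.39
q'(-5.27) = 16.54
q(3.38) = 7.86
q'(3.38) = -0.76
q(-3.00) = -28.00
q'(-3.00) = 12.00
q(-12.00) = -217.00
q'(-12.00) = 30.00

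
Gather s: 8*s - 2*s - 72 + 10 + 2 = 6*s - 60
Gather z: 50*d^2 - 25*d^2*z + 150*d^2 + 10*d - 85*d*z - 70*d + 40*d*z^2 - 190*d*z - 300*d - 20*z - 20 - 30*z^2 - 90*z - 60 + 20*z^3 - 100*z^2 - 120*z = 200*d^2 - 360*d + 20*z^3 + z^2*(40*d - 130) + z*(-25*d^2 - 275*d - 230) - 80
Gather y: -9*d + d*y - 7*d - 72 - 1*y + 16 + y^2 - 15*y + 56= -16*d + y^2 + y*(d - 16)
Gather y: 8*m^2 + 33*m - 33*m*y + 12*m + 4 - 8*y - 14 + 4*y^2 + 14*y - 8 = 8*m^2 + 45*m + 4*y^2 + y*(6 - 33*m) - 18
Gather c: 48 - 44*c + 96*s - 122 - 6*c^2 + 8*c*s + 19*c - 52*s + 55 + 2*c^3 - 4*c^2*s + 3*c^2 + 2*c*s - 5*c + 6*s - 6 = 2*c^3 + c^2*(-4*s - 3) + c*(10*s - 30) + 50*s - 25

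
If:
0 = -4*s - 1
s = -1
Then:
No Solution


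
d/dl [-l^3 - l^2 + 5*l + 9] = -3*l^2 - 2*l + 5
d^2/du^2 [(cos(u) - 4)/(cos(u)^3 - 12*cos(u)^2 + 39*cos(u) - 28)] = 2*(-2*sin(u)^4 + 19*sin(u)^2 - 43*cos(u) + 3*cos(3*u) + 40)/((cos(u) - 7)^3*(cos(u) - 1)^3)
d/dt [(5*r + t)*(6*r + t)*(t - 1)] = 30*r^2 + 22*r*t - 11*r + 3*t^2 - 2*t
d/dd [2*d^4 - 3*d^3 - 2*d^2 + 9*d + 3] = 8*d^3 - 9*d^2 - 4*d + 9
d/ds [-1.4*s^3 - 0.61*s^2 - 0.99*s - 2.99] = -4.2*s^2 - 1.22*s - 0.99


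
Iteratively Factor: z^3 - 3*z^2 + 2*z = (z - 1)*(z^2 - 2*z) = (z - 2)*(z - 1)*(z)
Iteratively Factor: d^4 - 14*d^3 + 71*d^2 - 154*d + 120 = (d - 3)*(d^3 - 11*d^2 + 38*d - 40) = (d - 4)*(d - 3)*(d^2 - 7*d + 10) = (d - 5)*(d - 4)*(d - 3)*(d - 2)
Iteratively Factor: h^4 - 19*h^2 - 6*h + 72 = (h + 3)*(h^3 - 3*h^2 - 10*h + 24) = (h - 2)*(h + 3)*(h^2 - h - 12) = (h - 4)*(h - 2)*(h + 3)*(h + 3)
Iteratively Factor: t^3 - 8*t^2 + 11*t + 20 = (t - 5)*(t^2 - 3*t - 4) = (t - 5)*(t - 4)*(t + 1)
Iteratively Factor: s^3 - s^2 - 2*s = (s)*(s^2 - s - 2) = s*(s + 1)*(s - 2)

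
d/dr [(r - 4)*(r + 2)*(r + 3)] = 3*r^2 + 2*r - 14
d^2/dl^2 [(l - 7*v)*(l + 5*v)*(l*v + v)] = 2*v*(3*l - 2*v + 1)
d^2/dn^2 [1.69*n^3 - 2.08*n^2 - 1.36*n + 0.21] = 10.14*n - 4.16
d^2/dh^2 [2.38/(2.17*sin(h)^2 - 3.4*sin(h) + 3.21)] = (-44.828728*sin(h)^4 + 52.67892*sin(h)^3 + 106.043756*sin(h)^2 - 131.33316*sin(h) + 21.868868)/(2.17*sin(h)^2 - 3.4*sin(h) + 3.21)^3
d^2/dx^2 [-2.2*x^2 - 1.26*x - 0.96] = -4.40000000000000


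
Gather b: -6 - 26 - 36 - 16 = -84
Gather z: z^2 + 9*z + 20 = z^2 + 9*z + 20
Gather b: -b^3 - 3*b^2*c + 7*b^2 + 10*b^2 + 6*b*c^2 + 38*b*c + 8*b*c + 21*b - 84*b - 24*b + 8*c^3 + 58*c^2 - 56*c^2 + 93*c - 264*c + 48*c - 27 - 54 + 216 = -b^3 + b^2*(17 - 3*c) + b*(6*c^2 + 46*c - 87) + 8*c^3 + 2*c^2 - 123*c + 135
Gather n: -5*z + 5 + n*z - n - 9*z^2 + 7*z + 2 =n*(z - 1) - 9*z^2 + 2*z + 7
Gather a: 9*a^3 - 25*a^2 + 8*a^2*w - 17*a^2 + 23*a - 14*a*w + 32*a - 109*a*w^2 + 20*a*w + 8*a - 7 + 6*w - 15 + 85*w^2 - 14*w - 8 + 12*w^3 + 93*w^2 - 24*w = 9*a^3 + a^2*(8*w - 42) + a*(-109*w^2 + 6*w + 63) + 12*w^3 + 178*w^2 - 32*w - 30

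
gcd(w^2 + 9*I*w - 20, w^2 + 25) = w + 5*I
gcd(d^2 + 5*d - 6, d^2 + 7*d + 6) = d + 6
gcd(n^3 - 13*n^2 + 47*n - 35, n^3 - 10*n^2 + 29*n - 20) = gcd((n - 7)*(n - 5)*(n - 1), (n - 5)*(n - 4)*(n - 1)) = n^2 - 6*n + 5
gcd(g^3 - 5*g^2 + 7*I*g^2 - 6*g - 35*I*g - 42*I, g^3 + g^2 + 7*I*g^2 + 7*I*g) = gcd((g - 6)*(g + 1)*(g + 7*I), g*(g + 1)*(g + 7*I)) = g^2 + g*(1 + 7*I) + 7*I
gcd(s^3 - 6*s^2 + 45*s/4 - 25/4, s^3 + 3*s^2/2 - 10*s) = s - 5/2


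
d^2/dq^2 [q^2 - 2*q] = 2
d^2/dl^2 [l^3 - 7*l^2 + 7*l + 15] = 6*l - 14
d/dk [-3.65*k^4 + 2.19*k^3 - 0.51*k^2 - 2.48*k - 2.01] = -14.6*k^3 + 6.57*k^2 - 1.02*k - 2.48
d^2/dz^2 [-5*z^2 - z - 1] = -10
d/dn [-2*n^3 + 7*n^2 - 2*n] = -6*n^2 + 14*n - 2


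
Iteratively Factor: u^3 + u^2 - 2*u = (u + 2)*(u^2 - u) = (u - 1)*(u + 2)*(u)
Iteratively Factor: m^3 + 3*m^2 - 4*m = (m + 4)*(m^2 - m) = (m - 1)*(m + 4)*(m)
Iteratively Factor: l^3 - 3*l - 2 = (l - 2)*(l^2 + 2*l + 1) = (l - 2)*(l + 1)*(l + 1)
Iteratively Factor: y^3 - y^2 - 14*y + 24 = (y - 3)*(y^2 + 2*y - 8) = (y - 3)*(y + 4)*(y - 2)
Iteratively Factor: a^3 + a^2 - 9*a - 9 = (a - 3)*(a^2 + 4*a + 3) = (a - 3)*(a + 3)*(a + 1)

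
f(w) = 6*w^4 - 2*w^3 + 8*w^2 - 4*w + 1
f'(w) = 24*w^3 - 6*w^2 + 16*w - 4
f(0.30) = 0.51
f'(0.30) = 0.91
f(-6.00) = 8521.00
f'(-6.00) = -5500.00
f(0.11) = 0.66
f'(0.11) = -2.28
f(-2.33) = 255.89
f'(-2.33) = -377.44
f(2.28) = 171.90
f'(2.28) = 285.75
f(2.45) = 225.99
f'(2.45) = 352.13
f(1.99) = 103.05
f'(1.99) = 193.21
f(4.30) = 2023.99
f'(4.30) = 1862.03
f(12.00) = 122065.00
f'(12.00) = 40796.00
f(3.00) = 493.00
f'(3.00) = 638.00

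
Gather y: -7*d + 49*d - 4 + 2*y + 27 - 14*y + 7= 42*d - 12*y + 30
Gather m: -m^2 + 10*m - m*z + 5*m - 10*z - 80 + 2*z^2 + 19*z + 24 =-m^2 + m*(15 - z) + 2*z^2 + 9*z - 56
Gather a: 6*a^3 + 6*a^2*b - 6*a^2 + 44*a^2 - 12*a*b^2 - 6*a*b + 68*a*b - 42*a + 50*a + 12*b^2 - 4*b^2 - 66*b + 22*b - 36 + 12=6*a^3 + a^2*(6*b + 38) + a*(-12*b^2 + 62*b + 8) + 8*b^2 - 44*b - 24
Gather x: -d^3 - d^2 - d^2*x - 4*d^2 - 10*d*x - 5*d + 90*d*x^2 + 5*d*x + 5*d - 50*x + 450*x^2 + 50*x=-d^3 - 5*d^2 + x^2*(90*d + 450) + x*(-d^2 - 5*d)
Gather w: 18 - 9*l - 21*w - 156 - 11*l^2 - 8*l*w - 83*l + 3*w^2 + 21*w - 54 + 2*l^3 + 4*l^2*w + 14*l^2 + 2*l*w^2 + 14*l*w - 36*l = 2*l^3 + 3*l^2 - 128*l + w^2*(2*l + 3) + w*(4*l^2 + 6*l) - 192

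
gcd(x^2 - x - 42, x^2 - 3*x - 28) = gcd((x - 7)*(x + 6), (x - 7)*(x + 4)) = x - 7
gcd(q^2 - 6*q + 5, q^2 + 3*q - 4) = q - 1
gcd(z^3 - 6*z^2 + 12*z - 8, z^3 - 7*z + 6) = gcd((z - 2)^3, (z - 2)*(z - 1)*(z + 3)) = z - 2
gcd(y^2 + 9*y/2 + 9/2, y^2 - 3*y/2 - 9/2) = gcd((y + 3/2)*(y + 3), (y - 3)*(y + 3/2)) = y + 3/2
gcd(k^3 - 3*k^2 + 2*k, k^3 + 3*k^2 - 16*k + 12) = k^2 - 3*k + 2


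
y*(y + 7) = y^2 + 7*y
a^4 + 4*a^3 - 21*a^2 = a^2*(a - 3)*(a + 7)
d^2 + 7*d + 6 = (d + 1)*(d + 6)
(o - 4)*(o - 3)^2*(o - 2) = o^4 - 12*o^3 + 53*o^2 - 102*o + 72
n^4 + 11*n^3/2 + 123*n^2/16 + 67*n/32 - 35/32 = (n - 1/4)*(n + 1)*(n + 5/4)*(n + 7/2)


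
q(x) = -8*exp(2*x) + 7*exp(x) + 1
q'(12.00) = -423824814793.96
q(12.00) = -211911837754.21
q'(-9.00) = 0.00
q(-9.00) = 1.00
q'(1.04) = -108.27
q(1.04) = -43.23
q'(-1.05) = 0.49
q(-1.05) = 2.47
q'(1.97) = -772.50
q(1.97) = -360.15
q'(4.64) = -170818.10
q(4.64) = -85045.64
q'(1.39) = -229.80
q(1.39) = -99.85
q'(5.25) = -579714.08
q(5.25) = -289189.06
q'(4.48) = -123948.08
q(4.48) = -61664.22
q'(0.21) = -15.72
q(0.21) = -2.54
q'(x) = -16*exp(2*x) + 7*exp(x)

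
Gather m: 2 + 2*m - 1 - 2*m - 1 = 0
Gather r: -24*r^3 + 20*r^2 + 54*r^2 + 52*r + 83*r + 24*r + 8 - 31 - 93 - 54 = -24*r^3 + 74*r^2 + 159*r - 170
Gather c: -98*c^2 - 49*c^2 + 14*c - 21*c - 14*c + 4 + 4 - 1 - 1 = -147*c^2 - 21*c + 6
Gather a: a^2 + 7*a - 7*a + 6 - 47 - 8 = a^2 - 49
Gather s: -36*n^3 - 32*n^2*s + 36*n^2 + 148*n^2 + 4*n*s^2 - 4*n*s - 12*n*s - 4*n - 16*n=-36*n^3 + 184*n^2 + 4*n*s^2 - 20*n + s*(-32*n^2 - 16*n)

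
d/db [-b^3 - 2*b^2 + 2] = b*(-3*b - 4)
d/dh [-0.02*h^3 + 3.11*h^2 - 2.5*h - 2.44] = -0.06*h^2 + 6.22*h - 2.5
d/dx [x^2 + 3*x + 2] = 2*x + 3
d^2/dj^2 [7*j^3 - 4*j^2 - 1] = 42*j - 8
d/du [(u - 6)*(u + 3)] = 2*u - 3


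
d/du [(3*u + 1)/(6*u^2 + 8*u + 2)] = -1/(2*u^2 + 4*u + 2)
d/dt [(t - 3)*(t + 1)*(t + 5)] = 3*t^2 + 6*t - 13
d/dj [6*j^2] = 12*j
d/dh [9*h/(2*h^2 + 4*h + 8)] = 9*(4 - h^2)/(2*(h^4 + 4*h^3 + 12*h^2 + 16*h + 16))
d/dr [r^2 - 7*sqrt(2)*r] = 2*r - 7*sqrt(2)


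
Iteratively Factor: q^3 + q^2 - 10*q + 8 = (q + 4)*(q^2 - 3*q + 2) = (q - 2)*(q + 4)*(q - 1)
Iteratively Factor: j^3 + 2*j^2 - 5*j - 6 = (j + 3)*(j^2 - j - 2) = (j + 1)*(j + 3)*(j - 2)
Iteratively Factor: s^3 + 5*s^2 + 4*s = (s)*(s^2 + 5*s + 4) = s*(s + 1)*(s + 4)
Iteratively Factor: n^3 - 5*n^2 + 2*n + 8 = (n - 4)*(n^2 - n - 2) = (n - 4)*(n - 2)*(n + 1)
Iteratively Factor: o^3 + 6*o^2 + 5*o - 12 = (o - 1)*(o^2 + 7*o + 12) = (o - 1)*(o + 4)*(o + 3)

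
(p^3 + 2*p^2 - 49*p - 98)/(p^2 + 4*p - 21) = (p^2 - 5*p - 14)/(p - 3)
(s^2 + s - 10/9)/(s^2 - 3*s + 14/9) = (3*s + 5)/(3*s - 7)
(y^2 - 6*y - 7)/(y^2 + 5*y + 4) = (y - 7)/(y + 4)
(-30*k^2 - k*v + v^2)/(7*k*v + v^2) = (-30*k^2 - k*v + v^2)/(v*(7*k + v))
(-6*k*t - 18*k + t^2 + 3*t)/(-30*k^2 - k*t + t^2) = (t + 3)/(5*k + t)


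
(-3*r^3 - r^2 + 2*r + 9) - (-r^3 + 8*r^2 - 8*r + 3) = -2*r^3 - 9*r^2 + 10*r + 6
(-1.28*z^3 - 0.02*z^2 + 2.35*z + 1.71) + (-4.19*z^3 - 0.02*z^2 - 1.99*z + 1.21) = -5.47*z^3 - 0.04*z^2 + 0.36*z + 2.92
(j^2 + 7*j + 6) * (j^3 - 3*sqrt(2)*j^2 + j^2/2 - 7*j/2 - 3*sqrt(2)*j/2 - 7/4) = j^5 - 3*sqrt(2)*j^4 + 15*j^4/2 - 45*sqrt(2)*j^3/2 + 6*j^3 - 57*sqrt(2)*j^2/2 - 93*j^2/4 - 133*j/4 - 9*sqrt(2)*j - 21/2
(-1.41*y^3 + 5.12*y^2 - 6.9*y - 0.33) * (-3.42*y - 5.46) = 4.8222*y^4 - 9.8118*y^3 - 4.3572*y^2 + 38.8026*y + 1.8018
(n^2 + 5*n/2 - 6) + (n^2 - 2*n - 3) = 2*n^2 + n/2 - 9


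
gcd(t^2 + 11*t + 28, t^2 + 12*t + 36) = 1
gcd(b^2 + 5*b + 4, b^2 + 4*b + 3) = b + 1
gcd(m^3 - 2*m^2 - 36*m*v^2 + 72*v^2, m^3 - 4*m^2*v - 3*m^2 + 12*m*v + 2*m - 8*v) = m - 2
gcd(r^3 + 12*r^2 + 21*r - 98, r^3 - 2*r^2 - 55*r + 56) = r + 7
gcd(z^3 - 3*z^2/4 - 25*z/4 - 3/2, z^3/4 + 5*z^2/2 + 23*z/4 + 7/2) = z + 2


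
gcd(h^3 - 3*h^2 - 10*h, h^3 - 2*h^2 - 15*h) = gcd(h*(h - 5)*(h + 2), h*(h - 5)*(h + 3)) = h^2 - 5*h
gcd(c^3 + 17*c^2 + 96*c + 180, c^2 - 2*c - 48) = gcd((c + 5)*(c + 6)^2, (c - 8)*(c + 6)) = c + 6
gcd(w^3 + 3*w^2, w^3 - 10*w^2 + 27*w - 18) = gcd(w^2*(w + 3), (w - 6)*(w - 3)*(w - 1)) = 1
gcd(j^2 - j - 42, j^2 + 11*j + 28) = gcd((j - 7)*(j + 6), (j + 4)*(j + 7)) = 1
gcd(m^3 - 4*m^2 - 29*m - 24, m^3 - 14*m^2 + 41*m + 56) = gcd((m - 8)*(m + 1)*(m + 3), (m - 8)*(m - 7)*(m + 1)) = m^2 - 7*m - 8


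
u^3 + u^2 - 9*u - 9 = (u - 3)*(u + 1)*(u + 3)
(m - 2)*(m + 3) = m^2 + m - 6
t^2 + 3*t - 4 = (t - 1)*(t + 4)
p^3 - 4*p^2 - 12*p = p*(p - 6)*(p + 2)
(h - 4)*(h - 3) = h^2 - 7*h + 12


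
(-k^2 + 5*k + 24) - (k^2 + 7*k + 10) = -2*k^2 - 2*k + 14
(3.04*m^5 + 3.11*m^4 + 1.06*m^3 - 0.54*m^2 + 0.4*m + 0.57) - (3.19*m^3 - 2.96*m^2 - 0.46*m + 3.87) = 3.04*m^5 + 3.11*m^4 - 2.13*m^3 + 2.42*m^2 + 0.86*m - 3.3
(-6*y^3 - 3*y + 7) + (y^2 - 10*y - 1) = -6*y^3 + y^2 - 13*y + 6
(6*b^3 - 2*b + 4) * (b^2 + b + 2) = 6*b^5 + 6*b^4 + 10*b^3 + 2*b^2 + 8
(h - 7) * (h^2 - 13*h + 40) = h^3 - 20*h^2 + 131*h - 280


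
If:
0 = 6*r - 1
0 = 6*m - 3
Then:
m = 1/2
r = 1/6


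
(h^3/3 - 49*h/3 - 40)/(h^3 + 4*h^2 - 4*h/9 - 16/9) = 3*(h^3 - 49*h - 120)/(9*h^3 + 36*h^2 - 4*h - 16)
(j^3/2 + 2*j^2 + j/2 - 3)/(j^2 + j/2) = (j^3 + 4*j^2 + j - 6)/(j*(2*j + 1))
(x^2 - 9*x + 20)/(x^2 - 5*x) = (x - 4)/x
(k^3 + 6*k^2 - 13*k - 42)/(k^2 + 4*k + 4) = (k^2 + 4*k - 21)/(k + 2)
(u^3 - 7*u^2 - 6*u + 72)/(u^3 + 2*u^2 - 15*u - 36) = (u - 6)/(u + 3)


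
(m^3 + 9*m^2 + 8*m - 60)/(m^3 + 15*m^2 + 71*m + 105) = (m^2 + 4*m - 12)/(m^2 + 10*m + 21)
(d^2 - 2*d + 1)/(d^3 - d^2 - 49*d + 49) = (d - 1)/(d^2 - 49)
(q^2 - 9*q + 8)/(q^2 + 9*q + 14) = (q^2 - 9*q + 8)/(q^2 + 9*q + 14)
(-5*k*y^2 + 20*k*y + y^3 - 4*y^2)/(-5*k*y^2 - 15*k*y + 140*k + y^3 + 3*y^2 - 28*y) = y/(y + 7)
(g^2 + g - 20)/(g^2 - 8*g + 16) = (g + 5)/(g - 4)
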